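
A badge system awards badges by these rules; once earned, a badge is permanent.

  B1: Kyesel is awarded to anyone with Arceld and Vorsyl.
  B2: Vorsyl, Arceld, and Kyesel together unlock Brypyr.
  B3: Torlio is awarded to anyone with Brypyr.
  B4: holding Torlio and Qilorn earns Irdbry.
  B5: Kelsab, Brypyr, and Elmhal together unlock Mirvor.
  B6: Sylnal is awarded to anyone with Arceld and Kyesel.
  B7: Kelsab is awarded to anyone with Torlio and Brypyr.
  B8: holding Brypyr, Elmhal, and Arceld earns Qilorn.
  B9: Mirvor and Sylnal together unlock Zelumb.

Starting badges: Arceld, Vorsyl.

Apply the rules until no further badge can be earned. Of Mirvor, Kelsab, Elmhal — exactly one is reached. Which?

Kelsab

With Arceld and Vorsyl, Kyesel is earned (B1).
With Vorsyl, Arceld, and Kyesel, Brypyr is earned (B2).
With Brypyr, Torlio is earned (B3).
With Torlio and Brypyr, Kelsab is earned (B7).
No rule produces Elmhal, and it is not given. Mirvor would need Kelsab, Brypyr, and Elmhal (B5), but Elmhal is never earned.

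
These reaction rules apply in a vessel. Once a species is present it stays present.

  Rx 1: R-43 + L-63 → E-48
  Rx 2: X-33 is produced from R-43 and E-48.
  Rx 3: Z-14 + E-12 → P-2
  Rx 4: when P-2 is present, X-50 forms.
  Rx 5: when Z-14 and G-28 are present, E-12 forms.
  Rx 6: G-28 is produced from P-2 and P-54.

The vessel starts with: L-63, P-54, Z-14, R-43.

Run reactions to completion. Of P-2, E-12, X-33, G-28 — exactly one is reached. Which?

R-43 and L-63 present → E-48 forms (Rx 1).
R-43 and E-48 present → X-33 forms (Rx 2).
G-28 would need P-2 and P-54 (Rx 6), but P-2 never forms. E-12 would need Z-14 and G-28 (Rx 5), but G-28 never forms. P-2 would need Z-14 and E-12 (Rx 3), but E-12 never forms.

X-33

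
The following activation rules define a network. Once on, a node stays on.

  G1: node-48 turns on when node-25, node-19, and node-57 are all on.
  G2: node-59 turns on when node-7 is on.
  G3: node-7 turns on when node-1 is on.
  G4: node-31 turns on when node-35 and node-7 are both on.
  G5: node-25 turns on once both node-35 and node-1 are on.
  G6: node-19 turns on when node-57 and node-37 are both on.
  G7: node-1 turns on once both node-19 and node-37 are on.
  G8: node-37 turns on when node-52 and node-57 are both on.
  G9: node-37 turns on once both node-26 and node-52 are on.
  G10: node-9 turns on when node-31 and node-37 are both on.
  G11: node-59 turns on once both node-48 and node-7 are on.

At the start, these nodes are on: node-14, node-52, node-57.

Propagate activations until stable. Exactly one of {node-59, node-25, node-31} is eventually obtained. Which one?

node-59

G8: node-52 and node-57 on → node-37 on.
G6: node-57 and node-37 on → node-19 on.
G7: node-19 and node-37 on → node-1 on.
node-1 is on, so node-7 turns on (G3).
node-7 is on, so node-59 turns on (G2).
node-25 would need node-35 and node-1 (G5), but node-35 never turns on. node-31 would need node-35 and node-7 (G4), but node-35 never turns on.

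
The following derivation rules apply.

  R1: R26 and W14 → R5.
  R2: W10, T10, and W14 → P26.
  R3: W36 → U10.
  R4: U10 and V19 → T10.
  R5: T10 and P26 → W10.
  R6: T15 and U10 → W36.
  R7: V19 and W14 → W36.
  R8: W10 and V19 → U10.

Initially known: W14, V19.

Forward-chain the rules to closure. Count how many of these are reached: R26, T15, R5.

No rule produces R26, and it is not given.
No rule produces T15, and it is not given.
R5 would need R26 and W14 (R1), but R26 is never established.
None of the 3 are reached.

0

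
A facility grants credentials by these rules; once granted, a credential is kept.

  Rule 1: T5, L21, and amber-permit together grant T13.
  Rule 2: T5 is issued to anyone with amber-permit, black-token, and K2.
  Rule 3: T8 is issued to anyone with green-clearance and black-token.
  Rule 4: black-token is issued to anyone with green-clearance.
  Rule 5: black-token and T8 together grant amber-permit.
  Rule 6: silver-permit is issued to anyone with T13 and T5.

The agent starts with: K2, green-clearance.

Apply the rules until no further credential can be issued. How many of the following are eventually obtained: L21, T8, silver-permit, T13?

Holding green-clearance grants black-token (Rule 4).
Holding green-clearance and black-token grants T8 (Rule 3).
No rule produces L21, and it is not given.
T8: reached.
silver-permit would need T13 and T5 (Rule 6), but T13 is never granted.
T13 would need T5, L21, and amber-permit (Rule 1), but L21 is never granted.
Reached: T8 — 1 of the 4.

1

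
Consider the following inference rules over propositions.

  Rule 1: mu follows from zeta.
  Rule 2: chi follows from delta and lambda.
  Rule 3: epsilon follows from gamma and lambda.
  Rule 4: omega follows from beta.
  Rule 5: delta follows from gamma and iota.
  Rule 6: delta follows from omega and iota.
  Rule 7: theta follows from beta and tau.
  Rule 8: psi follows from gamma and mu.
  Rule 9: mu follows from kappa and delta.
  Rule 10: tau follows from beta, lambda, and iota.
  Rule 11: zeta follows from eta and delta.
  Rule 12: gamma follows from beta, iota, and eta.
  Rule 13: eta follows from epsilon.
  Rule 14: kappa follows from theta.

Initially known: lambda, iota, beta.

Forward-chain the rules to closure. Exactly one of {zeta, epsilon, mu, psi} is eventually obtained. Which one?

mu

From beta, lambda, and iota, Rule 10 gives tau.
beta holds, so omega follows (Rule 4).
From beta and tau, Rule 7 gives theta.
omega and iota hold, so delta follows (Rule 6).
theta holds, so kappa follows (Rule 14).
From kappa and delta, Rule 9 gives mu.
epsilon would need gamma and lambda (Rule 3), but gamma is never established. psi would need gamma and mu (Rule 8), but gamma is never established. zeta would need eta and delta (Rule 11), but eta is never established.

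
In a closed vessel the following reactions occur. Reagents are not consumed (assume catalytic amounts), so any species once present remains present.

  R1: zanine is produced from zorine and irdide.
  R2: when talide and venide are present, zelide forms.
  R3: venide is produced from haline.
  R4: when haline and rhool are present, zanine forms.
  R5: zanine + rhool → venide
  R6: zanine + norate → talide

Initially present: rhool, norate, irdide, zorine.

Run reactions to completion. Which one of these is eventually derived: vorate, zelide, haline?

zelide

zorine and irdide present → zanine forms (R1).
zanine and norate present → talide forms (R6).
zanine and rhool present → venide forms (R5).
talide and venide present → zelide forms (R2).
No rule produces haline, and it is not given. No rule produces vorate, and it is not given.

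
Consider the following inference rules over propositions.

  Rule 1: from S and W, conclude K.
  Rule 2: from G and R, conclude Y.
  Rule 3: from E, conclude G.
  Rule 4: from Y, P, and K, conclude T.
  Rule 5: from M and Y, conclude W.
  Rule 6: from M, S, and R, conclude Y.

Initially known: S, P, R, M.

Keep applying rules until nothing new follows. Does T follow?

M, S, and R hold, so Y follows (Rule 6).
M and Y hold, so W follows (Rule 5).
From S and W, Rule 1 gives K.
From Y, P, and K, Rule 4 gives T.

Yes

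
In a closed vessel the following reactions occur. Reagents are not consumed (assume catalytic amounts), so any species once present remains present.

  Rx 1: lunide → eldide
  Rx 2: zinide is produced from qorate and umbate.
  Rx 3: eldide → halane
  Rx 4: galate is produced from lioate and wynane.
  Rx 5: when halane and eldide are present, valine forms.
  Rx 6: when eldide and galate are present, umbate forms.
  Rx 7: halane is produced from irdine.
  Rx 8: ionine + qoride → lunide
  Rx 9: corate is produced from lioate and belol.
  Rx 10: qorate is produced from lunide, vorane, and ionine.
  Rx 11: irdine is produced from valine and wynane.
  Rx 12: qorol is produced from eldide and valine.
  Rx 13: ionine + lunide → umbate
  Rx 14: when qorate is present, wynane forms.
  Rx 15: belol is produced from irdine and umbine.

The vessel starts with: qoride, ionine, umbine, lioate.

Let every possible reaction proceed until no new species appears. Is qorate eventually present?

No

qorate would need lunide, vorane, and ionine (Rx 10), but vorane never forms.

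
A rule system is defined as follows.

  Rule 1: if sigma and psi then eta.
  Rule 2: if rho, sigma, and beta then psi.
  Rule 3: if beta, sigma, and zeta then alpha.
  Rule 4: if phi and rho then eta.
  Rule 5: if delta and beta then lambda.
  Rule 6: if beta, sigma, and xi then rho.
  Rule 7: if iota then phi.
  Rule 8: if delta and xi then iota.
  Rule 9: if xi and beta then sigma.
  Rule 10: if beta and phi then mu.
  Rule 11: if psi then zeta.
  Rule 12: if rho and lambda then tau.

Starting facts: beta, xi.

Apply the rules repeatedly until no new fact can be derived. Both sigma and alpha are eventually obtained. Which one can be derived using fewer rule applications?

sigma: xi and beta hold, so sigma follows (Rule 9). [1 rule application]
alpha: xi and beta hold, so sigma follows (Rule 9). beta, sigma, and xi hold, so rho follows (Rule 6). rho, sigma, and beta hold, so psi follows (Rule 2). From psi, Rule 11 gives zeta. beta, sigma, and zeta hold, so alpha follows (Rule 3). [5 rule applications]
sigma needs fewer.

sigma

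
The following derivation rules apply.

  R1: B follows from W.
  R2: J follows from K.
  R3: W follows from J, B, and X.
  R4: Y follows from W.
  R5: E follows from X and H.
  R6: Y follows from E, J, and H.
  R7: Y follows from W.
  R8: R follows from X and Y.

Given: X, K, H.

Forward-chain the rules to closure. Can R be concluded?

K holds, so J follows (R2).
X and H hold, so E follows (R5).
From E, J, and H, R6 gives Y.
X and Y hold, so R follows (R8).

Yes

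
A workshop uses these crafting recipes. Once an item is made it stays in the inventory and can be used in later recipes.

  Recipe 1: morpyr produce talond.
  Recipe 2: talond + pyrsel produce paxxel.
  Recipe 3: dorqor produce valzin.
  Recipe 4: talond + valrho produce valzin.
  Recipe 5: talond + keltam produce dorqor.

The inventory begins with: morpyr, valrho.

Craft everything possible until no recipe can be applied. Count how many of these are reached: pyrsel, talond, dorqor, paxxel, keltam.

1

morpyr → talond (Recipe 1).
No rule produces pyrsel, and it is not given.
talond: reached.
dorqor would need talond and keltam (Recipe 5), but keltam is never obtained.
paxxel would need talond and pyrsel (Recipe 2), but pyrsel is never obtained.
No rule produces keltam, and it is not given.
Reached: talond — 1 of the 5.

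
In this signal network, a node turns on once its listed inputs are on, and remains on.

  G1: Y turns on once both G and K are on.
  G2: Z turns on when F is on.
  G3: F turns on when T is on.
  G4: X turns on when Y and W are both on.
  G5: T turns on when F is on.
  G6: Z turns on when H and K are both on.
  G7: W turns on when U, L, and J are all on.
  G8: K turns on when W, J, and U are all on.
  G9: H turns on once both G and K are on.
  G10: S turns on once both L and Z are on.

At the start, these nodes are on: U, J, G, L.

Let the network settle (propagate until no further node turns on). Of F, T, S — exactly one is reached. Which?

S

G7: U, L, and J on → W on.
W, J, and U are on, so K turns on (G8).
G and K are on, so H turns on (G9).
G6: H and K on → Z on.
G10: L and Z on → S on.
T would need F (G5), but F never turns on. F would need T (G3), but T never turns on.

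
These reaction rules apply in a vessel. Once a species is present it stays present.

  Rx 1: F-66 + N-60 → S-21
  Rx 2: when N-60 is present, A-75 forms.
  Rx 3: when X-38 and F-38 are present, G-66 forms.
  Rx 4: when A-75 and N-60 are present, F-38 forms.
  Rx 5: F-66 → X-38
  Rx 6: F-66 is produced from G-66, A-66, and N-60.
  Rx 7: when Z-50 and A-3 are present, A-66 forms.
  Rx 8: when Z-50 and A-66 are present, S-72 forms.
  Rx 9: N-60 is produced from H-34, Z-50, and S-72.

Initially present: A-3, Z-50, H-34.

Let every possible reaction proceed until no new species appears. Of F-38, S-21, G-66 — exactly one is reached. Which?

Z-50 and A-3 present → A-66 forms (Rx 7).
Z-50 and A-66 present → S-72 forms (Rx 8).
H-34, Z-50, and S-72 present → N-60 forms (Rx 9).
N-60 present → A-75 forms (Rx 2).
A-75 and N-60 present → F-38 forms (Rx 4).
S-21 would need F-66 and N-60 (Rx 1), but F-66 never forms. G-66 would need X-38 and F-38 (Rx 3), but X-38 never forms.

F-38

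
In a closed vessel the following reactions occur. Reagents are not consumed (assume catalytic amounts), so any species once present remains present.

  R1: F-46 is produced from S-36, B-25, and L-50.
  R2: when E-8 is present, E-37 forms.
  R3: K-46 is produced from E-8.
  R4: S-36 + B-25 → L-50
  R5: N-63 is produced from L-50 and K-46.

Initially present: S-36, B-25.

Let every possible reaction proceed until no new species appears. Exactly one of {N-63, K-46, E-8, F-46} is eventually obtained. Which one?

S-36 and B-25 present → L-50 forms (R4).
S-36, B-25, and L-50 present → F-46 forms (R1).
No rule produces E-8, and it is not given. N-63 would need L-50 and K-46 (R5), but K-46 never forms. K-46 would need E-8 (R3), but E-8 never forms.

F-46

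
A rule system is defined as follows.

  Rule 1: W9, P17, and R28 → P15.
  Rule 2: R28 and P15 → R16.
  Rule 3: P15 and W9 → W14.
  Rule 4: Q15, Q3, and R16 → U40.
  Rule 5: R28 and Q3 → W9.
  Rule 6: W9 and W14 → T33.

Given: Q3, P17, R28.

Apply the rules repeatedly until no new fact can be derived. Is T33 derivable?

From R28 and Q3, Rule 5 gives W9.
From W9, P17, and R28, Rule 1 gives P15.
From P15 and W9, Rule 3 gives W14.
W9 and W14 hold, so T33 follows (Rule 6).

Yes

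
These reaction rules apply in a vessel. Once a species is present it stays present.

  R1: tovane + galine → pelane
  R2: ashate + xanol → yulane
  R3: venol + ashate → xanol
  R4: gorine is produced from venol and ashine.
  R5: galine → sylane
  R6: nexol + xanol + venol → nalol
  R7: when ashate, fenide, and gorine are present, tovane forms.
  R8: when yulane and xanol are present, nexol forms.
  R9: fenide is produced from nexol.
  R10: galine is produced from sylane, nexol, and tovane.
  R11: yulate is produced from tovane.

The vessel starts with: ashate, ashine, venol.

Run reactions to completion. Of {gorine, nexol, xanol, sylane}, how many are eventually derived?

3

venol and ashine present → gorine forms (R4).
venol and ashate present → xanol forms (R3).
ashate and xanol present → yulane forms (R2).
yulane and xanol present → nexol forms (R8).
gorine: reached.
nexol: reached.
xanol: reached.
sylane would need galine (R5), but galine never forms.
Reached: gorine, nexol, and xanol — 3 of the 4.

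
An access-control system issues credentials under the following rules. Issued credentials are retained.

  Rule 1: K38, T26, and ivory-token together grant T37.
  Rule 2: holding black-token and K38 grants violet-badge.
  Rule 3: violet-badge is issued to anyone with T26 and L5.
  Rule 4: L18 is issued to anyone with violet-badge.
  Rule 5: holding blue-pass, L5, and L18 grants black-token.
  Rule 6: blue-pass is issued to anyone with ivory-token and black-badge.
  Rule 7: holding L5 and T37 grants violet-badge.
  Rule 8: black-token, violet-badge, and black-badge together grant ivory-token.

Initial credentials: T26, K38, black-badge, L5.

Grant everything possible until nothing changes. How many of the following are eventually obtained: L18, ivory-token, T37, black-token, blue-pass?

Holding T26 and L5 grants violet-badge (Rule 3).
Holding violet-badge grants L18 (Rule 4).
L18: reached.
ivory-token would need black-token, violet-badge, and black-badge (Rule 8), but black-token is never granted.
T37 would need K38, T26, and ivory-token (Rule 1), but ivory-token is never granted.
black-token would need blue-pass, L5, and L18 (Rule 5), but blue-pass is never granted.
blue-pass would need ivory-token and black-badge (Rule 6), but ivory-token is never granted.
Reached: L18 — 1 of the 5.

1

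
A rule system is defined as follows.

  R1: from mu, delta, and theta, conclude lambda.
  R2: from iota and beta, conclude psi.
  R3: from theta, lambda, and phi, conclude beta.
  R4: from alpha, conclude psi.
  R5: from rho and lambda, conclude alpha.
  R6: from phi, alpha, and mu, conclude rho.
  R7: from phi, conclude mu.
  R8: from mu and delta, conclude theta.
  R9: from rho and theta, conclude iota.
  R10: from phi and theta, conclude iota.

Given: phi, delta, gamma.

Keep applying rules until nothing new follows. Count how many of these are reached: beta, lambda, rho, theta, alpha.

phi holds, so mu follows (R7).
From mu and delta, R8 gives theta.
From mu, delta, and theta, R1 gives lambda.
theta, lambda, and phi hold, so beta follows (R3).
beta: reached.
lambda: reached.
rho would need phi, alpha, and mu (R6), but alpha is never established.
theta: reached.
alpha would need rho and lambda (R5), but rho is never established.
Reached: beta, lambda, and theta — 3 of the 5.

3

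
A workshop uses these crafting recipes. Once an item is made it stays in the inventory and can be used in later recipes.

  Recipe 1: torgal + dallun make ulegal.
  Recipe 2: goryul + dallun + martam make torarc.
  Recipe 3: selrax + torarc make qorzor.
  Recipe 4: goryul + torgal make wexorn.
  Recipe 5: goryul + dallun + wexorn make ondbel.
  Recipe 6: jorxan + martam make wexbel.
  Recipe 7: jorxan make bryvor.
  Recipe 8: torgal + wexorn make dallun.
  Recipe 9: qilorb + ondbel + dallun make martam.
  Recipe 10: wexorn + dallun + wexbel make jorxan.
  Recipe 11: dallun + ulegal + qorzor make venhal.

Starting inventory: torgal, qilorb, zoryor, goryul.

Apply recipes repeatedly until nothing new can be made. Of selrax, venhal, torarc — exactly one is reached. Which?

torarc

Using Recipe 4, goryul and torgal make wexorn.
Using Recipe 8, torgal and wexorn make dallun.
Using Recipe 5, goryul, dallun, and wexorn make ondbel.
qilorb + ondbel + dallun → martam (Recipe 9).
Using Recipe 2, goryul, dallun, and martam make torarc.
No rule produces selrax, and it is not given. venhal would need dallun, ulegal, and qorzor (Recipe 11), but qorzor is never obtained.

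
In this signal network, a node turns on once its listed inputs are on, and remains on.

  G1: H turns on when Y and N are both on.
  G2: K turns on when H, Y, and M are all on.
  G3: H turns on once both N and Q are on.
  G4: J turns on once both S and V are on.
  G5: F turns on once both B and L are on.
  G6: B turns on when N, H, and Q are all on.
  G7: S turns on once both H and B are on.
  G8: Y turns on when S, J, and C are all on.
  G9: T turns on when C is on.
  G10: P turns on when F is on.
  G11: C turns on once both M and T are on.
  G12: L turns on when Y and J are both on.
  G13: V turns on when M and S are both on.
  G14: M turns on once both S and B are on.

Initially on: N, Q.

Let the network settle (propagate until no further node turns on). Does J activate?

N and Q are on, so H turns on (G3).
N, H, and Q are on, so B turns on (G6).
G7: H and B on → S on.
G14: S and B on → M on.
M and S are on, so V turns on (G13).
G4: S and V on → J on.

Yes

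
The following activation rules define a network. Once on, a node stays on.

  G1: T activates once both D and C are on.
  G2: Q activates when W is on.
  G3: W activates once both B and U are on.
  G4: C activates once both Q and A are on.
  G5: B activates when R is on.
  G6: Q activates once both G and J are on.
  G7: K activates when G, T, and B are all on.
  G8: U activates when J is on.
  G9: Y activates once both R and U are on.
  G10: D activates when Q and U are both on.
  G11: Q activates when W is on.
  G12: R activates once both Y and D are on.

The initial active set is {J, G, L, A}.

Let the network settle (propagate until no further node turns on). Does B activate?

No

B would need R (G5), but R never turns on.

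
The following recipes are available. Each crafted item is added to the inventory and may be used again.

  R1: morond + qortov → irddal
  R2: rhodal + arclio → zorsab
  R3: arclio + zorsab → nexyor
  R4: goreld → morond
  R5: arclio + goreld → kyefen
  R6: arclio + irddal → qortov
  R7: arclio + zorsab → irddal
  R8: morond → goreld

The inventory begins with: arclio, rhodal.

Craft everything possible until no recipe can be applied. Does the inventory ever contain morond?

No

morond would need goreld (R4), but goreld is never obtained.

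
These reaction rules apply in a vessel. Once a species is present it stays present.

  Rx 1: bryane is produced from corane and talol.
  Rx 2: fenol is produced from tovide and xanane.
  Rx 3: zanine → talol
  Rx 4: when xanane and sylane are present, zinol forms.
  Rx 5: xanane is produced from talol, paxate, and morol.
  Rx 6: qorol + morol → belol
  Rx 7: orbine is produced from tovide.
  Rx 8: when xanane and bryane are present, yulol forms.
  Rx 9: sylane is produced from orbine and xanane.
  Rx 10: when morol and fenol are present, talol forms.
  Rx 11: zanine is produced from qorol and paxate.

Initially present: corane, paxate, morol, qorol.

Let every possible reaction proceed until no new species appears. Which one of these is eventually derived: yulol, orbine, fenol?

qorol and paxate present → zanine forms (Rx 11).
zanine present → talol forms (Rx 3).
talol, paxate, and morol present → xanane forms (Rx 5).
corane and talol present → bryane forms (Rx 1).
xanane and bryane present → yulol forms (Rx 8).
orbine would need tovide (Rx 7), but tovide never forms. fenol would need tovide and xanane (Rx 2), but tovide never forms.

yulol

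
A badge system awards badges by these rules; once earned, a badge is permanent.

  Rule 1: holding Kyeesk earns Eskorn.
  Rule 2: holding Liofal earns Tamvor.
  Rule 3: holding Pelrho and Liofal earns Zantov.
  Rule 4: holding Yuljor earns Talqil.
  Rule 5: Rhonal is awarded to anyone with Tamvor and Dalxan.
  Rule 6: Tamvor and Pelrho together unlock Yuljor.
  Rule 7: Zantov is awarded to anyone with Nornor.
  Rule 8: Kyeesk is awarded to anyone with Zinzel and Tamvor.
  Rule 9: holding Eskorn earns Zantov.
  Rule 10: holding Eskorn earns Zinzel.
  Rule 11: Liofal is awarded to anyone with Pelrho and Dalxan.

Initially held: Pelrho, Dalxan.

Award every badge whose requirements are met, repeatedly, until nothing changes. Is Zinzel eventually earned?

Zinzel would need Eskorn (Rule 10), but Eskorn is never earned.

No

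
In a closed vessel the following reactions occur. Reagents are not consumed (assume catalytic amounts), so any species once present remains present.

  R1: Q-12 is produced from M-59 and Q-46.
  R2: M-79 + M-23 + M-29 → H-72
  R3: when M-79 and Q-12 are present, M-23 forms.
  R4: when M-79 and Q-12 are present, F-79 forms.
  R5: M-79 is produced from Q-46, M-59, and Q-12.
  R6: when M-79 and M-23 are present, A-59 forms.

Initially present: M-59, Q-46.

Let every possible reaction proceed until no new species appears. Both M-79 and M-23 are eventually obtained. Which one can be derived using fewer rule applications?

M-79

M-79: M-59 and Q-46 present → Q-12 forms (R1). Q-46, M-59, and Q-12 present → M-79 forms (R5). [2 rule applications]
M-23: M-59 and Q-46 present → Q-12 forms (R1). Q-46, M-59, and Q-12 present → M-79 forms (R5). M-79 and Q-12 present → M-23 forms (R3). [3 rule applications]
M-79 needs fewer.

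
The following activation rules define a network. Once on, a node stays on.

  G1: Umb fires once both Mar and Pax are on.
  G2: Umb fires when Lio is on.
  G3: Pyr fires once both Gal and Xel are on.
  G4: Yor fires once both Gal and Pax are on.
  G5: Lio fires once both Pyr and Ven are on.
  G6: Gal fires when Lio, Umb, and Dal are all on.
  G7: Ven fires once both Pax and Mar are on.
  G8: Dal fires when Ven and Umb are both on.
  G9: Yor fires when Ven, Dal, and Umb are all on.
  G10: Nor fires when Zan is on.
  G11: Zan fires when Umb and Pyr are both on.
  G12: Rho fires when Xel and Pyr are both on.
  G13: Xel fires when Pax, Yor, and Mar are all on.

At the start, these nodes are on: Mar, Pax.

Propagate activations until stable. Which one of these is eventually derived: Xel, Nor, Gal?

G7: Pax and Mar on → Ven on.
G1: Mar and Pax on → Umb on.
G8: Ven and Umb on → Dal on.
Ven, Dal, and Umb are on, so Yor fires (G9).
Pax, Yor, and Mar are on, so Xel fires (G13).
Nor would need Zan (G10), but Zan never turns on. Gal would need Lio, Umb, and Dal (G6), but Lio never turns on.

Xel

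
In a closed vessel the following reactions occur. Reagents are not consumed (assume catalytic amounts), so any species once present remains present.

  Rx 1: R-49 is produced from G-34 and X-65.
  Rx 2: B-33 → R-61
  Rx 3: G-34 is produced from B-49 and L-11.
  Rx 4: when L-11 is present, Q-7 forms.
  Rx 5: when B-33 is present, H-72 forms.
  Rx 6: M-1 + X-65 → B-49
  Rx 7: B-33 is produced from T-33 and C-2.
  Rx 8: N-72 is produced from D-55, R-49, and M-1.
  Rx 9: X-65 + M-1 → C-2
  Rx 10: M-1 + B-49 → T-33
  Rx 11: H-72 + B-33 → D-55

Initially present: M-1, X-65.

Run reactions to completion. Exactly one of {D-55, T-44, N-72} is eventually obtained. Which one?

D-55

X-65 and M-1 present → C-2 forms (Rx 9).
M-1 and X-65 present → B-49 forms (Rx 6).
M-1 and B-49 present → T-33 forms (Rx 10).
T-33 and C-2 present → B-33 forms (Rx 7).
B-33 present → H-72 forms (Rx 5).
H-72 and B-33 present → D-55 forms (Rx 11).
N-72 would need D-55, R-49, and M-1 (Rx 8), but R-49 never forms. No rule produces T-44, and it is not given.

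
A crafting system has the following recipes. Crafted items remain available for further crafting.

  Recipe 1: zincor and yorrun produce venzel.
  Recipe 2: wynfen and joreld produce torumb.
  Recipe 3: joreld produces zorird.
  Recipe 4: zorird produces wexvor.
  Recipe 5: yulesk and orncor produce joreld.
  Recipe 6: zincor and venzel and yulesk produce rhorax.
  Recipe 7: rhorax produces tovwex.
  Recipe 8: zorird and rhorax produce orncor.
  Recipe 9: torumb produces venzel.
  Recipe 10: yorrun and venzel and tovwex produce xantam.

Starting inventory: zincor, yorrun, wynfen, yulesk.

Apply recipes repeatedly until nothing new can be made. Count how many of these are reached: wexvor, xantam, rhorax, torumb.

2

Using Recipe 1, zincor and yorrun make venzel.
zincor and venzel and yulesk → rhorax (Recipe 6).
Using Recipe 7, rhorax makes tovwex.
Using Recipe 10, yorrun, venzel, and tovwex make xantam.
wexvor would need zorird (Recipe 4), but zorird is never obtained.
xantam: reached.
rhorax: reached.
torumb would need wynfen and joreld (Recipe 2), but joreld is never obtained.
Reached: xantam and rhorax — 2 of the 4.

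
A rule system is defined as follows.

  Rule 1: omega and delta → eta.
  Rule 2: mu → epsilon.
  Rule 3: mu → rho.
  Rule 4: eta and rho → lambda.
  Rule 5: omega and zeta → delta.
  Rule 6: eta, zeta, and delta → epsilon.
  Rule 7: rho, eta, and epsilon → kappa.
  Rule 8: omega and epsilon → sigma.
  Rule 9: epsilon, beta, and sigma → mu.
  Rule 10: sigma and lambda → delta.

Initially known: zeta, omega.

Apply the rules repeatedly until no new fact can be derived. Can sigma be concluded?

Yes

omega and zeta hold, so delta follows (Rule 5).
From omega and delta, Rule 1 gives eta.
From eta, zeta, and delta, Rule 6 gives epsilon.
From omega and epsilon, Rule 8 gives sigma.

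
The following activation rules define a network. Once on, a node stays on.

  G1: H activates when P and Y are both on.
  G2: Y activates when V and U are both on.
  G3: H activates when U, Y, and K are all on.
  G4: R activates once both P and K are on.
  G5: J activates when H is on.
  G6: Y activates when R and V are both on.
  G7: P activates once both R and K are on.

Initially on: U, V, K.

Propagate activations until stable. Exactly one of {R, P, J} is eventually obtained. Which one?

J

G2: V and U on → Y on.
U, Y, and K are on, so H activates (G3).
G5: H on → J on.
R would need P and K (G4), but P never turns on. P would need R and K (G7), but R never turns on.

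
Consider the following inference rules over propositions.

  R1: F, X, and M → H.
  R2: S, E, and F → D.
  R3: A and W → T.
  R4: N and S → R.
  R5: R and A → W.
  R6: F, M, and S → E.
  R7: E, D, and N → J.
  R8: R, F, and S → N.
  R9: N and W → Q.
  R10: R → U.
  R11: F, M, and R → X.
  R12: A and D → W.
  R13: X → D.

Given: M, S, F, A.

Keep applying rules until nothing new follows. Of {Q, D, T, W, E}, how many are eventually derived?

From F, M, and S, R6 gives E.
S, E, and F hold, so D follows (R2).
A and D hold, so W follows (R12).
A and W hold, so T follows (R3).
Q would need N and W (R9), but N is never established.
D: reached.
T: reached.
W: reached.
E: reached.
Reached: D, T, W, and E — 4 of the 5.

4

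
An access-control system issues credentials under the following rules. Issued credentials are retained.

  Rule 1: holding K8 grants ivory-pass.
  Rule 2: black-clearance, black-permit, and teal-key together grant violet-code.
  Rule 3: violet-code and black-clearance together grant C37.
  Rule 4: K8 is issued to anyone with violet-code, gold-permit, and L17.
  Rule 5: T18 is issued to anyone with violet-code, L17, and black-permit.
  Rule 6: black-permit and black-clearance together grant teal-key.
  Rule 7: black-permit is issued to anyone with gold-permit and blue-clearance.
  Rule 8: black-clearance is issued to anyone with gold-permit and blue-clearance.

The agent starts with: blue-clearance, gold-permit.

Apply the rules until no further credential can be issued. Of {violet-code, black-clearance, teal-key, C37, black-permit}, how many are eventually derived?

5

Holding gold-permit and blue-clearance grants black-clearance (Rule 8).
Holding gold-permit and blue-clearance grants black-permit (Rule 7).
Holding black-permit and black-clearance grants teal-key (Rule 6).
Holding black-clearance, black-permit, and teal-key grants violet-code (Rule 2).
Holding violet-code and black-clearance grants C37 (Rule 3).
violet-code: reached.
black-clearance: reached.
teal-key: reached.
C37: reached.
black-permit: reached.
All 5 are reached.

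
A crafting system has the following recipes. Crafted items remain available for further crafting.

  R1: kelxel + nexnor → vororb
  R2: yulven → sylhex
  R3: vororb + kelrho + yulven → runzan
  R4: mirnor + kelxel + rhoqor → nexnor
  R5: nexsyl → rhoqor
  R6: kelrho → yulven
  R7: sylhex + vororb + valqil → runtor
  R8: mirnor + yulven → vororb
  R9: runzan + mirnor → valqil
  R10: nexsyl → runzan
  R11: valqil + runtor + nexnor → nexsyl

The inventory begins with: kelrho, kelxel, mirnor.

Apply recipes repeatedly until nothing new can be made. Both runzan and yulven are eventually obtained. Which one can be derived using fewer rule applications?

yulven

yulven: kelrho → yulven (R6). [1 rule application]
runzan: kelrho → yulven (R6). mirnor + yulven → vororb (R8). Using R3, vororb, kelrho, and yulven make runzan. [3 rule applications]
yulven needs fewer.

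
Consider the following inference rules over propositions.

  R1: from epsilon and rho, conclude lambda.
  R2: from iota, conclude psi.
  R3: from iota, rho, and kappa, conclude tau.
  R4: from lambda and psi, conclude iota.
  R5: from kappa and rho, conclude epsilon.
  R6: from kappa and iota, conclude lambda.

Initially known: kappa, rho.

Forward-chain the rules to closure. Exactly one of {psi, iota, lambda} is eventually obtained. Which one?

From kappa and rho, R5 gives epsilon.
From epsilon and rho, R1 gives lambda.
iota would need lambda and psi (R4), but psi is never established. psi would need iota (R2), but iota is never established.

lambda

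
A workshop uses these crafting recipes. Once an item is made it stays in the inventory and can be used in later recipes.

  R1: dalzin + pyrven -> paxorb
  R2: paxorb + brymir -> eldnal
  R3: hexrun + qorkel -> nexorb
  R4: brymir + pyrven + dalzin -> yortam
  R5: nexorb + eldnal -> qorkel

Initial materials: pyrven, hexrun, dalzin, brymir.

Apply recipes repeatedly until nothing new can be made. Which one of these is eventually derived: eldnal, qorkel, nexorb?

dalzin + pyrven -> paxorb (R1).
Using R2, paxorb and brymir make eldnal.
qorkel would need nexorb and eldnal (R5), but nexorb is never obtained. nexorb would need hexrun and qorkel (R3), but qorkel is never obtained.

eldnal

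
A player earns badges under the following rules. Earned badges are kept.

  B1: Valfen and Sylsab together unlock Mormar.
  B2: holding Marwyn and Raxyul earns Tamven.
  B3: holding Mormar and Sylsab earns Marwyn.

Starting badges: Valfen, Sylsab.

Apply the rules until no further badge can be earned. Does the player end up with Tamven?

Tamven would need Marwyn and Raxyul (B2), but Raxyul is never earned.

No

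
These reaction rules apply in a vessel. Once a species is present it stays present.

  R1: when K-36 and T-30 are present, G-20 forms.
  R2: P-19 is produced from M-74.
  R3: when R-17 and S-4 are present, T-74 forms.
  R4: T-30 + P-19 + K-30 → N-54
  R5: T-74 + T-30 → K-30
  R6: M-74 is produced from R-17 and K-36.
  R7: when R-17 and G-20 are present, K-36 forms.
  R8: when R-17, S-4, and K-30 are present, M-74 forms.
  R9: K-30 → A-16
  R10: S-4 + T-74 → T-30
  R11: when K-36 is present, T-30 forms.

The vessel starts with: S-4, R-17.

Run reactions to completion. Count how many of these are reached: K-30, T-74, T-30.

3

R-17 and S-4 present → T-74 forms (R3).
S-4 and T-74 present → T-30 forms (R10).
T-74 and T-30 present → K-30 forms (R5).
K-30: reached.
T-74: reached.
T-30: reached.
All 3 are reached.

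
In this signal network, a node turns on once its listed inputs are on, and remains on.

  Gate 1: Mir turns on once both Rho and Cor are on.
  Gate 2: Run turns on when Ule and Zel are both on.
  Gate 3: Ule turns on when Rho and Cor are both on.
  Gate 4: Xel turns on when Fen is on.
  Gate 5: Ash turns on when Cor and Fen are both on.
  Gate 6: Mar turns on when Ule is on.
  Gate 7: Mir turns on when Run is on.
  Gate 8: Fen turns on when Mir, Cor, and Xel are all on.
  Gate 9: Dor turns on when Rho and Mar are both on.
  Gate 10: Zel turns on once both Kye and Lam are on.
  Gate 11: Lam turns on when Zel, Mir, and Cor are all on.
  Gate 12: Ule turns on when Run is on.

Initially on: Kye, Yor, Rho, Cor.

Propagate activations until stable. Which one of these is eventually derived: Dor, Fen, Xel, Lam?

Gate 3: Rho and Cor on → Ule on.
Gate 6: Ule on → Mar on.
Rho and Mar are on, so Dor turns on (Gate 9).
Xel would need Fen (Gate 4), but Fen never turns on. Lam would need Zel, Mir, and Cor (Gate 11), but Zel never turns on. Fen would need Mir, Cor, and Xel (Gate 8), but Xel never turns on.

Dor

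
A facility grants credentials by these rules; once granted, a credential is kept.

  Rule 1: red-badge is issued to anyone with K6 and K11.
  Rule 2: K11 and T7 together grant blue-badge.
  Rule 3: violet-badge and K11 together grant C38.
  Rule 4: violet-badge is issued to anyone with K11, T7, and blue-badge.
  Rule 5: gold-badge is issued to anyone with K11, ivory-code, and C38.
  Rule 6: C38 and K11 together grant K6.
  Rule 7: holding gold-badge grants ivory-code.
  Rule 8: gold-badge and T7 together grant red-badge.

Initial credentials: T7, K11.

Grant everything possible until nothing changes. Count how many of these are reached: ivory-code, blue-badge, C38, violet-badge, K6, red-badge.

5

Holding K11 and T7 grants blue-badge (Rule 2).
Holding K11, T7, and blue-badge grants violet-badge (Rule 4).
Holding violet-badge and K11 grants C38 (Rule 3).
Holding C38 and K11 grants K6 (Rule 6).
Holding K6 and K11 grants red-badge (Rule 1).
ivory-code would need gold-badge (Rule 7), but gold-badge is never granted.
blue-badge: reached.
C38: reached.
violet-badge: reached.
K6: reached.
red-badge: reached.
Reached: blue-badge, C38, violet-badge, K6, and red-badge — 5 of the 6.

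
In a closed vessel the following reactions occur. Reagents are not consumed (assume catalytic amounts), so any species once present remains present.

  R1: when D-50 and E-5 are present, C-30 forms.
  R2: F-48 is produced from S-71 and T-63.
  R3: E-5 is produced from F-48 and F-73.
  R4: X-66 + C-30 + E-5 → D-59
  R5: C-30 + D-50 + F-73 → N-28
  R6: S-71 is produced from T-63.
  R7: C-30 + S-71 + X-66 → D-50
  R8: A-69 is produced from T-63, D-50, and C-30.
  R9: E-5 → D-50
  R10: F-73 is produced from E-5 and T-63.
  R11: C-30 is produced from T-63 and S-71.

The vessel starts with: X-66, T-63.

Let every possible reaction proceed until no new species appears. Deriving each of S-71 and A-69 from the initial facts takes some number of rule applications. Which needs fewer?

S-71: T-63 present → S-71 forms (R6). [1 rule application]
A-69: T-63 present → S-71 forms (R6). T-63 and S-71 present → C-30 forms (R11). C-30, S-71, and X-66 present → D-50 forms (R7). T-63, D-50, and C-30 present → A-69 forms (R8). [4 rule applications]
S-71 needs fewer.

S-71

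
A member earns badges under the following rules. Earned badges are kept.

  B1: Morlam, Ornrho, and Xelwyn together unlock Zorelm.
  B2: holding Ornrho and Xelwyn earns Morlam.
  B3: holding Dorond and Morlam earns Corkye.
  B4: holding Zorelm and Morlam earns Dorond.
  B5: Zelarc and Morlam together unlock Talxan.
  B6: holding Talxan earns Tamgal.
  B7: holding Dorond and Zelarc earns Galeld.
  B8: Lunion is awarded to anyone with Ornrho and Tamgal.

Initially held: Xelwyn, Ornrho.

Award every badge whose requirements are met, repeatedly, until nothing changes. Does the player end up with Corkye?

Yes

With Ornrho and Xelwyn, Morlam is earned (B2).
With Morlam, Ornrho, and Xelwyn, Zorelm is earned (B1).
With Zorelm and Morlam, Dorond is earned (B4).
With Dorond and Morlam, Corkye is earned (B3).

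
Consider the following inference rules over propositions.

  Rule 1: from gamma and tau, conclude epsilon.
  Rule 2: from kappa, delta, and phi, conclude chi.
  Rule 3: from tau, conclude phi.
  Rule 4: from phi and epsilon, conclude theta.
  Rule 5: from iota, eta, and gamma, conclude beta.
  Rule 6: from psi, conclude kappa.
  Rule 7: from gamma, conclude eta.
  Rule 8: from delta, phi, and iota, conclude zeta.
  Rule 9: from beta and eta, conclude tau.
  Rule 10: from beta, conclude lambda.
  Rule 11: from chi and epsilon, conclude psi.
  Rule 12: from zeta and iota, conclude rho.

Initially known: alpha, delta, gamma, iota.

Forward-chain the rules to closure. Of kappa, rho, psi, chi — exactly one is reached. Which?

From gamma, Rule 7 gives eta.
iota, eta, and gamma hold, so beta follows (Rule 5).
beta and eta hold, so tau follows (Rule 9).
From tau, Rule 3 gives phi.
delta, phi, and iota hold, so zeta follows (Rule 8).
zeta and iota hold, so rho follows (Rule 12).
psi would need chi and epsilon (Rule 11), but chi is never established. kappa would need psi (Rule 6), but psi is never established. chi would need kappa, delta, and phi (Rule 2), but kappa is never established.

rho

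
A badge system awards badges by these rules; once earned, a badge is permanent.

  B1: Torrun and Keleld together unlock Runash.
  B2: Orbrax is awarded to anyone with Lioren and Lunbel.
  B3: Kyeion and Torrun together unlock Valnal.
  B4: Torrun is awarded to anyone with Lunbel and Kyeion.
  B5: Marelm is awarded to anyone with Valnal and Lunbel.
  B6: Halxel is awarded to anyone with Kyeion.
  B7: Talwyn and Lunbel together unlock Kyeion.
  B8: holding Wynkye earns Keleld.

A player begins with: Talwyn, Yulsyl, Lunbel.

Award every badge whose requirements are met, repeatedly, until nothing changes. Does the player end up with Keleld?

Keleld would need Wynkye (B8), but Wynkye is never earned.

No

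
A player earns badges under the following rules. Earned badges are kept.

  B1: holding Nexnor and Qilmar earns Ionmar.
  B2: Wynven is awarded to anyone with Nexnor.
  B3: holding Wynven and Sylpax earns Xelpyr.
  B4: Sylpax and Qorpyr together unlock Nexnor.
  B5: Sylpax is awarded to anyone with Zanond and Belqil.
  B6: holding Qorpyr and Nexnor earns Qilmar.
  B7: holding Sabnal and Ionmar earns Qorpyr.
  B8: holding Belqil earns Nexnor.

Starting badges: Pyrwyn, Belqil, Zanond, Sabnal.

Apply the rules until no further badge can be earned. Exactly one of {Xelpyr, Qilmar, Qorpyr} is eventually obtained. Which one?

With Belqil, Nexnor is earned (B8).
With Zanond and Belqil, Sylpax is earned (B5).
With Nexnor, Wynven is earned (B2).
With Wynven and Sylpax, Xelpyr is earned (B3).
Qorpyr would need Sabnal and Ionmar (B7), but Ionmar is never earned. Qilmar would need Qorpyr and Nexnor (B6), but Qorpyr is never earned.

Xelpyr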